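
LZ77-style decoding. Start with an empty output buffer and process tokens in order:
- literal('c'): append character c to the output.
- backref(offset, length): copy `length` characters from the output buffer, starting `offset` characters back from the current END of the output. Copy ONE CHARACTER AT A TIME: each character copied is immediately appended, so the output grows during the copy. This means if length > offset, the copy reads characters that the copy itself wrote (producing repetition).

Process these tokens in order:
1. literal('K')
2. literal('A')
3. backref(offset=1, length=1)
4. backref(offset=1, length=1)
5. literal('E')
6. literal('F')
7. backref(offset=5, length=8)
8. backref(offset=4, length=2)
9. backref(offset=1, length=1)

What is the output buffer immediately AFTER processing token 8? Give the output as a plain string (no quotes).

Token 1: literal('K'). Output: "K"
Token 2: literal('A'). Output: "KA"
Token 3: backref(off=1, len=1). Copied 'A' from pos 1. Output: "KAA"
Token 4: backref(off=1, len=1). Copied 'A' from pos 2. Output: "KAAA"
Token 5: literal('E'). Output: "KAAAE"
Token 6: literal('F'). Output: "KAAAEF"
Token 7: backref(off=5, len=8) (overlapping!). Copied 'AAAEFAAA' from pos 1. Output: "KAAAEFAAAEFAAA"
Token 8: backref(off=4, len=2). Copied 'FA' from pos 10. Output: "KAAAEFAAAEFAAAFA"

Answer: KAAAEFAAAEFAAAFA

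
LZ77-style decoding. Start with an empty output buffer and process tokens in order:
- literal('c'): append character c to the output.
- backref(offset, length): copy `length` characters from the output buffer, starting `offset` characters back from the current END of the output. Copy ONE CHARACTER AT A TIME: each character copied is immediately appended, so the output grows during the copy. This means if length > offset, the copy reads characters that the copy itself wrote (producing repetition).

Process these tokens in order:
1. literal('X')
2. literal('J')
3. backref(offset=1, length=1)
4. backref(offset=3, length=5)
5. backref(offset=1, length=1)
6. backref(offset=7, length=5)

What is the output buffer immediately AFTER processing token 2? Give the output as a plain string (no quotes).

Token 1: literal('X'). Output: "X"
Token 2: literal('J'). Output: "XJ"

Answer: XJ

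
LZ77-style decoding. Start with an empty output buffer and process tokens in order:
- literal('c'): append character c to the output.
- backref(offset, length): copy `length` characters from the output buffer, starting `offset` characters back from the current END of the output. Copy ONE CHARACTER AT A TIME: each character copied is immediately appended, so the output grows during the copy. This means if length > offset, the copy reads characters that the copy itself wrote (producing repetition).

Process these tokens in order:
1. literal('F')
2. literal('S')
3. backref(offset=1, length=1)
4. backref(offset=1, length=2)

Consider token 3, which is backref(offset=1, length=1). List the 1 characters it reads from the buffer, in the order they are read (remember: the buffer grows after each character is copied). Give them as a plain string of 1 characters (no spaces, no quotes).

Token 1: literal('F'). Output: "F"
Token 2: literal('S'). Output: "FS"
Token 3: backref(off=1, len=1). Buffer before: "FS" (len 2)
  byte 1: read out[1]='S', append. Buffer now: "FSS"

Answer: S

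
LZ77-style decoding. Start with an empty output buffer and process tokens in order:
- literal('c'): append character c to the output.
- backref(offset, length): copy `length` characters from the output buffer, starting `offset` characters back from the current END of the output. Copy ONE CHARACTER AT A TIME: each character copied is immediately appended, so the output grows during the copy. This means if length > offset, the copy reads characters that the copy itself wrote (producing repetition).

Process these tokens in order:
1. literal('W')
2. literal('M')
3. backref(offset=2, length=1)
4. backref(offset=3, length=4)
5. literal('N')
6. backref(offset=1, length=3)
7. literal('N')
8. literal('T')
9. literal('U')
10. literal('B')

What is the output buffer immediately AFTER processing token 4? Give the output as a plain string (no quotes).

Token 1: literal('W'). Output: "W"
Token 2: literal('M'). Output: "WM"
Token 3: backref(off=2, len=1). Copied 'W' from pos 0. Output: "WMW"
Token 4: backref(off=3, len=4) (overlapping!). Copied 'WMWW' from pos 0. Output: "WMWWMWW"

Answer: WMWWMWW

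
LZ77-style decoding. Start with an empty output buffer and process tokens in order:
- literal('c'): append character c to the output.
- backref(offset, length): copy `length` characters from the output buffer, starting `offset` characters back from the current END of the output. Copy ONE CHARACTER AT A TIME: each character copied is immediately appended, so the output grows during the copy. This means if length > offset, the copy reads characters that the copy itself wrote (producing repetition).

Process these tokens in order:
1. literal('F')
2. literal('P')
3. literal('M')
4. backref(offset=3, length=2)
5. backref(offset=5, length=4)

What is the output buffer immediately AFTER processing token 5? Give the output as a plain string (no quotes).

Answer: FPMFPFPMF

Derivation:
Token 1: literal('F'). Output: "F"
Token 2: literal('P'). Output: "FP"
Token 3: literal('M'). Output: "FPM"
Token 4: backref(off=3, len=2). Copied 'FP' from pos 0. Output: "FPMFP"
Token 5: backref(off=5, len=4). Copied 'FPMF' from pos 0. Output: "FPMFPFPMF"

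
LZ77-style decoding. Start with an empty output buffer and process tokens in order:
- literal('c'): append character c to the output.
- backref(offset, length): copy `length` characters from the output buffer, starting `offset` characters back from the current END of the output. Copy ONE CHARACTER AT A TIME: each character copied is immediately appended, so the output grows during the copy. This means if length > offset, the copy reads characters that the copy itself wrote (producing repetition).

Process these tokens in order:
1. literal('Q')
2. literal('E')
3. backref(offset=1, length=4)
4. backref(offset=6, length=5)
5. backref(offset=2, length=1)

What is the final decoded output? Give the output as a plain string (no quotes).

Token 1: literal('Q'). Output: "Q"
Token 2: literal('E'). Output: "QE"
Token 3: backref(off=1, len=4) (overlapping!). Copied 'EEEE' from pos 1. Output: "QEEEEE"
Token 4: backref(off=6, len=5). Copied 'QEEEE' from pos 0. Output: "QEEEEEQEEEE"
Token 5: backref(off=2, len=1). Copied 'E' from pos 9. Output: "QEEEEEQEEEEE"

Answer: QEEEEEQEEEEE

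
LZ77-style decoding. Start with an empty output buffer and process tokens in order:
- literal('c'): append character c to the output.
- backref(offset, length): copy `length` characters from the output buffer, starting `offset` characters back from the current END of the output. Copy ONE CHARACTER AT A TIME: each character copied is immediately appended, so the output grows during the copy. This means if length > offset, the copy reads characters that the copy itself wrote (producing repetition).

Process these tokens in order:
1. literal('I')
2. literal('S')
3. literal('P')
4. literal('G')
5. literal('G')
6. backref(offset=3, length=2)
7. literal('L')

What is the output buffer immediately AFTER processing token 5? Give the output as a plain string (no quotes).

Token 1: literal('I'). Output: "I"
Token 2: literal('S'). Output: "IS"
Token 3: literal('P'). Output: "ISP"
Token 4: literal('G'). Output: "ISPG"
Token 5: literal('G'). Output: "ISPGG"

Answer: ISPGG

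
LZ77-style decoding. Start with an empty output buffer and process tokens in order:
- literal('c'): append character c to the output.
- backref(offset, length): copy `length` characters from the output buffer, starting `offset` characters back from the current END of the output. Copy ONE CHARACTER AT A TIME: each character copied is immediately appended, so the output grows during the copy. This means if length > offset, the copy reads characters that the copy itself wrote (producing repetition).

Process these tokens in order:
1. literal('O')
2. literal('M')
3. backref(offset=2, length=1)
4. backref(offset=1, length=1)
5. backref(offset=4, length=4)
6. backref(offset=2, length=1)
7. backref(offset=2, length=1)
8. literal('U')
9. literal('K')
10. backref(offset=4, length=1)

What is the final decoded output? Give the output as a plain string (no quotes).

Token 1: literal('O'). Output: "O"
Token 2: literal('M'). Output: "OM"
Token 3: backref(off=2, len=1). Copied 'O' from pos 0. Output: "OMO"
Token 4: backref(off=1, len=1). Copied 'O' from pos 2. Output: "OMOO"
Token 5: backref(off=4, len=4). Copied 'OMOO' from pos 0. Output: "OMOOOMOO"
Token 6: backref(off=2, len=1). Copied 'O' from pos 6. Output: "OMOOOMOOO"
Token 7: backref(off=2, len=1). Copied 'O' from pos 7. Output: "OMOOOMOOOO"
Token 8: literal('U'). Output: "OMOOOMOOOOU"
Token 9: literal('K'). Output: "OMOOOMOOOOUK"
Token 10: backref(off=4, len=1). Copied 'O' from pos 8. Output: "OMOOOMOOOOUKO"

Answer: OMOOOMOOOOUKO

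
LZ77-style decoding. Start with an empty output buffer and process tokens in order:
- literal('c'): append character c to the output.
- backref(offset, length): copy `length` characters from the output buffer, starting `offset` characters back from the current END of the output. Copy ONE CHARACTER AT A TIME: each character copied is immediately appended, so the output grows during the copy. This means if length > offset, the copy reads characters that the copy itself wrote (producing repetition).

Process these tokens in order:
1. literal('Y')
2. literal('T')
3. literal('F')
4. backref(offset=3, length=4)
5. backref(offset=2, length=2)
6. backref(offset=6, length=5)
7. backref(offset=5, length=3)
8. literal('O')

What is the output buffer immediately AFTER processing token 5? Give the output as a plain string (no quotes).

Answer: YTFYTFYFY

Derivation:
Token 1: literal('Y'). Output: "Y"
Token 2: literal('T'). Output: "YT"
Token 3: literal('F'). Output: "YTF"
Token 4: backref(off=3, len=4) (overlapping!). Copied 'YTFY' from pos 0. Output: "YTFYTFY"
Token 5: backref(off=2, len=2). Copied 'FY' from pos 5. Output: "YTFYTFYFY"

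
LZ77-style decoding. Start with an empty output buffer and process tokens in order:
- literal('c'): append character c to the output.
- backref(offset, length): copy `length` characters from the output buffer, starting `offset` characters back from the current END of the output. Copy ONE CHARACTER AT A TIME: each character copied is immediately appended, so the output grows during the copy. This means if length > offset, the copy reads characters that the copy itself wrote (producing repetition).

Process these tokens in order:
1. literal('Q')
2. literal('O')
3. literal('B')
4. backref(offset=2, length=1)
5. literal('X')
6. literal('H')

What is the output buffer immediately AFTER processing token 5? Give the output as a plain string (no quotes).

Token 1: literal('Q'). Output: "Q"
Token 2: literal('O'). Output: "QO"
Token 3: literal('B'). Output: "QOB"
Token 4: backref(off=2, len=1). Copied 'O' from pos 1. Output: "QOBO"
Token 5: literal('X'). Output: "QOBOX"

Answer: QOBOX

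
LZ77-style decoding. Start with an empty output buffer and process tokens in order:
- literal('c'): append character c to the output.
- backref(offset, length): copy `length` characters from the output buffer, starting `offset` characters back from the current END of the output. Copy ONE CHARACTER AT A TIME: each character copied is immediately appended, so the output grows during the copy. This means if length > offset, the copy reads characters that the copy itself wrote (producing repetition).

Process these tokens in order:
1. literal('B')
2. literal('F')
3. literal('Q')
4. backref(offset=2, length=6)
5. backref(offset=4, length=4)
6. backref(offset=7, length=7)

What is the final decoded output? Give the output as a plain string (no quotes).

Token 1: literal('B'). Output: "B"
Token 2: literal('F'). Output: "BF"
Token 3: literal('Q'). Output: "BFQ"
Token 4: backref(off=2, len=6) (overlapping!). Copied 'FQFQFQ' from pos 1. Output: "BFQFQFQFQ"
Token 5: backref(off=4, len=4). Copied 'FQFQ' from pos 5. Output: "BFQFQFQFQFQFQ"
Token 6: backref(off=7, len=7). Copied 'QFQFQFQ' from pos 6. Output: "BFQFQFQFQFQFQQFQFQFQ"

Answer: BFQFQFQFQFQFQQFQFQFQ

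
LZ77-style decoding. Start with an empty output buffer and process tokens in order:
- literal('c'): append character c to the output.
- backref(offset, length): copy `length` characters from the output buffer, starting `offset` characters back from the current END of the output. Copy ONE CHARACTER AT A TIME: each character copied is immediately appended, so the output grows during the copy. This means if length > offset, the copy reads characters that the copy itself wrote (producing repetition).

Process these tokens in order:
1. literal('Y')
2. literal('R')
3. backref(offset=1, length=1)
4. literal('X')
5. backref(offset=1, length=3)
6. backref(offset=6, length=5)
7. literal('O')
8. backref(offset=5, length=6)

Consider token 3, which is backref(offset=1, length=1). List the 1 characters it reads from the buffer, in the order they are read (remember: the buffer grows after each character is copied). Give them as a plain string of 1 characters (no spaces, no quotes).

Token 1: literal('Y'). Output: "Y"
Token 2: literal('R'). Output: "YR"
Token 3: backref(off=1, len=1). Buffer before: "YR" (len 2)
  byte 1: read out[1]='R', append. Buffer now: "YRR"

Answer: R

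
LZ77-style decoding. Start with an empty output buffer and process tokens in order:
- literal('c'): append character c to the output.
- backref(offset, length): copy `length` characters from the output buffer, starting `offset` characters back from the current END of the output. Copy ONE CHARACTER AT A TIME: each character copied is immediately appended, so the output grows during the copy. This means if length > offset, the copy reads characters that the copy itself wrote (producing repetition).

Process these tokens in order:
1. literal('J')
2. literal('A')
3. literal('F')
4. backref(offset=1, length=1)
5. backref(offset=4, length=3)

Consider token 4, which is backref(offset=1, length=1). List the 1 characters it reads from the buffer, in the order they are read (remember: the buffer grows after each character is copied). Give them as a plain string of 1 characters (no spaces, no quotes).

Token 1: literal('J'). Output: "J"
Token 2: literal('A'). Output: "JA"
Token 3: literal('F'). Output: "JAF"
Token 4: backref(off=1, len=1). Buffer before: "JAF" (len 3)
  byte 1: read out[2]='F', append. Buffer now: "JAFF"

Answer: F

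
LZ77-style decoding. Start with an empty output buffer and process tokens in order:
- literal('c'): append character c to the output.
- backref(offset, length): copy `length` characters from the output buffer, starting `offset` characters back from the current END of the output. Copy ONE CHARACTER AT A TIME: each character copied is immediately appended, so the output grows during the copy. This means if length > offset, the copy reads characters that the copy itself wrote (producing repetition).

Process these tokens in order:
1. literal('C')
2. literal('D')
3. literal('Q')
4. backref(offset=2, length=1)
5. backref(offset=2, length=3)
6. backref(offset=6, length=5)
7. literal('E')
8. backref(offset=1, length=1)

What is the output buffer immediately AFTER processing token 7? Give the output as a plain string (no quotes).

Answer: CDQDQDQDQDQDE

Derivation:
Token 1: literal('C'). Output: "C"
Token 2: literal('D'). Output: "CD"
Token 3: literal('Q'). Output: "CDQ"
Token 4: backref(off=2, len=1). Copied 'D' from pos 1. Output: "CDQD"
Token 5: backref(off=2, len=3) (overlapping!). Copied 'QDQ' from pos 2. Output: "CDQDQDQ"
Token 6: backref(off=6, len=5). Copied 'DQDQD' from pos 1. Output: "CDQDQDQDQDQD"
Token 7: literal('E'). Output: "CDQDQDQDQDQDE"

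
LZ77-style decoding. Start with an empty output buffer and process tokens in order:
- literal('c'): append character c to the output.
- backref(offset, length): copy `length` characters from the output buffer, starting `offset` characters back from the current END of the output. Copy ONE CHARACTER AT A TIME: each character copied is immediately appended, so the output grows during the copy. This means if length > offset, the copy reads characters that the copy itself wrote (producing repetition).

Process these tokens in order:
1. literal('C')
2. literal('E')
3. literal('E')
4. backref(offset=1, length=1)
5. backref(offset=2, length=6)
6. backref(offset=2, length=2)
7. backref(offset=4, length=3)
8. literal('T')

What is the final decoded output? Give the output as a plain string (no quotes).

Answer: CEEEEEEEEEEEEEET

Derivation:
Token 1: literal('C'). Output: "C"
Token 2: literal('E'). Output: "CE"
Token 3: literal('E'). Output: "CEE"
Token 4: backref(off=1, len=1). Copied 'E' from pos 2. Output: "CEEE"
Token 5: backref(off=2, len=6) (overlapping!). Copied 'EEEEEE' from pos 2. Output: "CEEEEEEEEE"
Token 6: backref(off=2, len=2). Copied 'EE' from pos 8. Output: "CEEEEEEEEEEE"
Token 7: backref(off=4, len=3). Copied 'EEE' from pos 8. Output: "CEEEEEEEEEEEEEE"
Token 8: literal('T'). Output: "CEEEEEEEEEEEEEET"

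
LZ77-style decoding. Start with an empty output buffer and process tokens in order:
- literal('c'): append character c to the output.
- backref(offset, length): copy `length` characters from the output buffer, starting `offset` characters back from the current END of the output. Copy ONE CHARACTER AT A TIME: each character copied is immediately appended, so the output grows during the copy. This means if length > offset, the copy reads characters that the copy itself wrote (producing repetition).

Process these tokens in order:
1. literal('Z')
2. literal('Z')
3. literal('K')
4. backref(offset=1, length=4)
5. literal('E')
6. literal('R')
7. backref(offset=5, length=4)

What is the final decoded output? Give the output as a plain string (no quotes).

Token 1: literal('Z'). Output: "Z"
Token 2: literal('Z'). Output: "ZZ"
Token 3: literal('K'). Output: "ZZK"
Token 4: backref(off=1, len=4) (overlapping!). Copied 'KKKK' from pos 2. Output: "ZZKKKKK"
Token 5: literal('E'). Output: "ZZKKKKKE"
Token 6: literal('R'). Output: "ZZKKKKKER"
Token 7: backref(off=5, len=4). Copied 'KKKE' from pos 4. Output: "ZZKKKKKERKKKE"

Answer: ZZKKKKKERKKKE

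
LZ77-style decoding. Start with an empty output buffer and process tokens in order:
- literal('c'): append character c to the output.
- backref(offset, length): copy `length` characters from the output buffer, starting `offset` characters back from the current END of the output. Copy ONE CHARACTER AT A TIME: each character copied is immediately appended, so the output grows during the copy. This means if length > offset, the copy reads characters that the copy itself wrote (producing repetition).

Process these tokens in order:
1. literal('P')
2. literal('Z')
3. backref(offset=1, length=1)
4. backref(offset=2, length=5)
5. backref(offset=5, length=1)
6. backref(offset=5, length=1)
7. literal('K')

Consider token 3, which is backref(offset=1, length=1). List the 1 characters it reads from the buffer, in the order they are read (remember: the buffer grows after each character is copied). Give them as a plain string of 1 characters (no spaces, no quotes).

Answer: Z

Derivation:
Token 1: literal('P'). Output: "P"
Token 2: literal('Z'). Output: "PZ"
Token 3: backref(off=1, len=1). Buffer before: "PZ" (len 2)
  byte 1: read out[1]='Z', append. Buffer now: "PZZ"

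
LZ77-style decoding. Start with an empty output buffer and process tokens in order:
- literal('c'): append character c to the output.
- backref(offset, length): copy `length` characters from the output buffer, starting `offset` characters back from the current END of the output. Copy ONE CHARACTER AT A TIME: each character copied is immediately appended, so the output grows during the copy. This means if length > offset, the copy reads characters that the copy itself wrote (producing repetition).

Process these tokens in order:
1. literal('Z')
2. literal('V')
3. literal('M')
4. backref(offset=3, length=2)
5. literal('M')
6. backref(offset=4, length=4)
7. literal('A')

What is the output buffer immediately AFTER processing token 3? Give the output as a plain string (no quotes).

Answer: ZVM

Derivation:
Token 1: literal('Z'). Output: "Z"
Token 2: literal('V'). Output: "ZV"
Token 3: literal('M'). Output: "ZVM"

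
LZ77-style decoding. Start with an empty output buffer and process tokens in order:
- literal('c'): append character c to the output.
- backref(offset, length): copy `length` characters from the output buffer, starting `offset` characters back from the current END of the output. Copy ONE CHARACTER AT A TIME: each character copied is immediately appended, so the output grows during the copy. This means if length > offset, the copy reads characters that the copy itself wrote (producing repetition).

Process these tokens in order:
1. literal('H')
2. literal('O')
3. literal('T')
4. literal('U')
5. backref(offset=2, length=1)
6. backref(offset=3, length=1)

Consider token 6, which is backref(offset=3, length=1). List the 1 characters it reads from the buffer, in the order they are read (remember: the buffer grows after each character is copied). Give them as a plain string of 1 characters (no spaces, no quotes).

Token 1: literal('H'). Output: "H"
Token 2: literal('O'). Output: "HO"
Token 3: literal('T'). Output: "HOT"
Token 4: literal('U'). Output: "HOTU"
Token 5: backref(off=2, len=1). Copied 'T' from pos 2. Output: "HOTUT"
Token 6: backref(off=3, len=1). Buffer before: "HOTUT" (len 5)
  byte 1: read out[2]='T', append. Buffer now: "HOTUTT"

Answer: T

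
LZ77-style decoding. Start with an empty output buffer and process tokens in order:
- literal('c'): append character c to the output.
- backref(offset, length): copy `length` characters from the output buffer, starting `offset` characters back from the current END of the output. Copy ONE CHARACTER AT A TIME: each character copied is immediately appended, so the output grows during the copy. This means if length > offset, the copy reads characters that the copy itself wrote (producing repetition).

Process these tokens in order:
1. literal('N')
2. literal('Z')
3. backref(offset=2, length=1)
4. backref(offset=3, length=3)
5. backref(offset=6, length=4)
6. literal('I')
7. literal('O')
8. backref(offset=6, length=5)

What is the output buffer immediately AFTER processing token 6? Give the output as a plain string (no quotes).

Answer: NZNNZNNZNNI

Derivation:
Token 1: literal('N'). Output: "N"
Token 2: literal('Z'). Output: "NZ"
Token 3: backref(off=2, len=1). Copied 'N' from pos 0. Output: "NZN"
Token 4: backref(off=3, len=3). Copied 'NZN' from pos 0. Output: "NZNNZN"
Token 5: backref(off=6, len=4). Copied 'NZNN' from pos 0. Output: "NZNNZNNZNN"
Token 6: literal('I'). Output: "NZNNZNNZNNI"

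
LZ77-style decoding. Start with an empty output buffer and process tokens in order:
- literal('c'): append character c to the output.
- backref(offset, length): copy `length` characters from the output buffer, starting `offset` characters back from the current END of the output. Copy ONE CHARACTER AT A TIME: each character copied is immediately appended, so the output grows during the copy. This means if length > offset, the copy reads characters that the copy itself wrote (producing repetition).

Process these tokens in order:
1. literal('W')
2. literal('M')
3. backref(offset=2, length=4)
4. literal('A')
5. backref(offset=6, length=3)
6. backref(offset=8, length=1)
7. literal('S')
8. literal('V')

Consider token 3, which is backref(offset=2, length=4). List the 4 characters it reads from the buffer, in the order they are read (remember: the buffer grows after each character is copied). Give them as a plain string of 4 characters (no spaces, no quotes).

Token 1: literal('W'). Output: "W"
Token 2: literal('M'). Output: "WM"
Token 3: backref(off=2, len=4). Buffer before: "WM" (len 2)
  byte 1: read out[0]='W', append. Buffer now: "WMW"
  byte 2: read out[1]='M', append. Buffer now: "WMWM"
  byte 3: read out[2]='W', append. Buffer now: "WMWMW"
  byte 4: read out[3]='M', append. Buffer now: "WMWMWM"

Answer: WMWM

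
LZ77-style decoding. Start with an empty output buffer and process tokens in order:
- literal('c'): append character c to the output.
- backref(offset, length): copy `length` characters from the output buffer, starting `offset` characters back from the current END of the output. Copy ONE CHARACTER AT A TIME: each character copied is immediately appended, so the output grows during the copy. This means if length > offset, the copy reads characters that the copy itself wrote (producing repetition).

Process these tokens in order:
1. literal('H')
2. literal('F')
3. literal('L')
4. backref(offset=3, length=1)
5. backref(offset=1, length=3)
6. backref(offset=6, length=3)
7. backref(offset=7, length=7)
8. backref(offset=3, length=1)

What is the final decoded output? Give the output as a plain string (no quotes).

Answer: HFLHHHHFLHHHHHFLHF

Derivation:
Token 1: literal('H'). Output: "H"
Token 2: literal('F'). Output: "HF"
Token 3: literal('L'). Output: "HFL"
Token 4: backref(off=3, len=1). Copied 'H' from pos 0. Output: "HFLH"
Token 5: backref(off=1, len=3) (overlapping!). Copied 'HHH' from pos 3. Output: "HFLHHHH"
Token 6: backref(off=6, len=3). Copied 'FLH' from pos 1. Output: "HFLHHHHFLH"
Token 7: backref(off=7, len=7). Copied 'HHHHFLH' from pos 3. Output: "HFLHHHHFLHHHHHFLH"
Token 8: backref(off=3, len=1). Copied 'F' from pos 14. Output: "HFLHHHHFLHHHHHFLHF"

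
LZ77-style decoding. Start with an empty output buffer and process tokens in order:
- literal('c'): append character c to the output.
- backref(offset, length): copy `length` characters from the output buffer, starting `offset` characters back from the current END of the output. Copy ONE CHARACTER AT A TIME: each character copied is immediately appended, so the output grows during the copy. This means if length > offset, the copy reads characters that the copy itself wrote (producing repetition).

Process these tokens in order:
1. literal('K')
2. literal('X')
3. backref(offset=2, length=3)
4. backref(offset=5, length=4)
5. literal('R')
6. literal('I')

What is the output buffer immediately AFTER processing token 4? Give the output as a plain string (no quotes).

Token 1: literal('K'). Output: "K"
Token 2: literal('X'). Output: "KX"
Token 3: backref(off=2, len=3) (overlapping!). Copied 'KXK' from pos 0. Output: "KXKXK"
Token 4: backref(off=5, len=4). Copied 'KXKX' from pos 0. Output: "KXKXKKXKX"

Answer: KXKXKKXKX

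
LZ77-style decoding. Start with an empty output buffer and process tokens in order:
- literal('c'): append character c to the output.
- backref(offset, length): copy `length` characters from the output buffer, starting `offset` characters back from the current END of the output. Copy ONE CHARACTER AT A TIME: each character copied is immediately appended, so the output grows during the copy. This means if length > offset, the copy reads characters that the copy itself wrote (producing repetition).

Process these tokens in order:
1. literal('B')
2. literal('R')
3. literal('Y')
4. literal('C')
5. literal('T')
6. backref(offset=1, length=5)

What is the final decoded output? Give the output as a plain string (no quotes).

Token 1: literal('B'). Output: "B"
Token 2: literal('R'). Output: "BR"
Token 3: literal('Y'). Output: "BRY"
Token 4: literal('C'). Output: "BRYC"
Token 5: literal('T'). Output: "BRYCT"
Token 6: backref(off=1, len=5) (overlapping!). Copied 'TTTTT' from pos 4. Output: "BRYCTTTTTT"

Answer: BRYCTTTTTT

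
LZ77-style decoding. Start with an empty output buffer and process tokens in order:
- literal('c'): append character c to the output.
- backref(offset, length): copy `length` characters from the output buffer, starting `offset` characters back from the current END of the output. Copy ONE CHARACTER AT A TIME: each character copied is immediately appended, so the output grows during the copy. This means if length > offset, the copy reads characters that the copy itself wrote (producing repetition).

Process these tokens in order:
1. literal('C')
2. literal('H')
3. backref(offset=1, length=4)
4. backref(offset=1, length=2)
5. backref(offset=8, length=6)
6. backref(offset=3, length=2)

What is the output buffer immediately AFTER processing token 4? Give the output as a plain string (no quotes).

Answer: CHHHHHHH

Derivation:
Token 1: literal('C'). Output: "C"
Token 2: literal('H'). Output: "CH"
Token 3: backref(off=1, len=4) (overlapping!). Copied 'HHHH' from pos 1. Output: "CHHHHH"
Token 4: backref(off=1, len=2) (overlapping!). Copied 'HH' from pos 5. Output: "CHHHHHHH"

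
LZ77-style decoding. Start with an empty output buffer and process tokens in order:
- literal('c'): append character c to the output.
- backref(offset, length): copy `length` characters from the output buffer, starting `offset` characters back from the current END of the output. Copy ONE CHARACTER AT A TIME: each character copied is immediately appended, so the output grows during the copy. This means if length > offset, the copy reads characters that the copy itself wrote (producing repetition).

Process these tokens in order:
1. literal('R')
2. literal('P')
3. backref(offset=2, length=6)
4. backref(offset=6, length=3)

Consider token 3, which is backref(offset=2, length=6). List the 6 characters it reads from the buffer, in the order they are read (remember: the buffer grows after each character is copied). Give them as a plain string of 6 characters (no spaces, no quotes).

Token 1: literal('R'). Output: "R"
Token 2: literal('P'). Output: "RP"
Token 3: backref(off=2, len=6). Buffer before: "RP" (len 2)
  byte 1: read out[0]='R', append. Buffer now: "RPR"
  byte 2: read out[1]='P', append. Buffer now: "RPRP"
  byte 3: read out[2]='R', append. Buffer now: "RPRPR"
  byte 4: read out[3]='P', append. Buffer now: "RPRPRP"
  byte 5: read out[4]='R', append. Buffer now: "RPRPRPR"
  byte 6: read out[5]='P', append. Buffer now: "RPRPRPRP"

Answer: RPRPRP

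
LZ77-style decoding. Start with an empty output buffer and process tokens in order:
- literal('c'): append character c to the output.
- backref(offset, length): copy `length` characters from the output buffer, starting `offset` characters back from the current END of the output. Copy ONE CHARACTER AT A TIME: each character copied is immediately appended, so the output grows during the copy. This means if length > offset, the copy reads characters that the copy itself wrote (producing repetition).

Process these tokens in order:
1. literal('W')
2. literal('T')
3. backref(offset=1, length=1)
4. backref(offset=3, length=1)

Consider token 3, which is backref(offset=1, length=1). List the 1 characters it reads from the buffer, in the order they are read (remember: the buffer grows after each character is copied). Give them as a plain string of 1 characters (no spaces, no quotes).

Answer: T

Derivation:
Token 1: literal('W'). Output: "W"
Token 2: literal('T'). Output: "WT"
Token 3: backref(off=1, len=1). Buffer before: "WT" (len 2)
  byte 1: read out[1]='T', append. Buffer now: "WTT"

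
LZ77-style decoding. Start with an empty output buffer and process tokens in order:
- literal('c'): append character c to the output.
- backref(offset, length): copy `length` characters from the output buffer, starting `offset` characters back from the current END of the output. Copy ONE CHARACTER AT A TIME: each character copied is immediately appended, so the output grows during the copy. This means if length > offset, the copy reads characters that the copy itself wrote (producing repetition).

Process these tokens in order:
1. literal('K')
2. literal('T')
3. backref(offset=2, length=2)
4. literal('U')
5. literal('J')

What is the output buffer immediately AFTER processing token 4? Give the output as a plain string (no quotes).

Token 1: literal('K'). Output: "K"
Token 2: literal('T'). Output: "KT"
Token 3: backref(off=2, len=2). Copied 'KT' from pos 0. Output: "KTKT"
Token 4: literal('U'). Output: "KTKTU"

Answer: KTKTU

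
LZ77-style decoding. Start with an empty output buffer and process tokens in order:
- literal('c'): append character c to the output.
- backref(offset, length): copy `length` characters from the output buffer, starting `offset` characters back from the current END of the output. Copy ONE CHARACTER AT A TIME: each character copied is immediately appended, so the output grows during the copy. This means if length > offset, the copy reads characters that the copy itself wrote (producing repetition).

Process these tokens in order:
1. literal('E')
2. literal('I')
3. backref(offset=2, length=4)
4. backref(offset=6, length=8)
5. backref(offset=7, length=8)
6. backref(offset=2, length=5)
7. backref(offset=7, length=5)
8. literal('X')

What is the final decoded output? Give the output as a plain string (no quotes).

Token 1: literal('E'). Output: "E"
Token 2: literal('I'). Output: "EI"
Token 3: backref(off=2, len=4) (overlapping!). Copied 'EIEI' from pos 0. Output: "EIEIEI"
Token 4: backref(off=6, len=8) (overlapping!). Copied 'EIEIEIEI' from pos 0. Output: "EIEIEIEIEIEIEI"
Token 5: backref(off=7, len=8) (overlapping!). Copied 'IEIEIEII' from pos 7. Output: "EIEIEIEIEIEIEIIEIEIEII"
Token 6: backref(off=2, len=5) (overlapping!). Copied 'IIIII' from pos 20. Output: "EIEIEIEIEIEIEIIEIEIEIIIIIII"
Token 7: backref(off=7, len=5). Copied 'IIIII' from pos 20. Output: "EIEIEIEIEIEIEIIEIEIEIIIIIIIIIIII"
Token 8: literal('X'). Output: "EIEIEIEIEIEIEIIEIEIEIIIIIIIIIIIIX"

Answer: EIEIEIEIEIEIEIIEIEIEIIIIIIIIIIIIX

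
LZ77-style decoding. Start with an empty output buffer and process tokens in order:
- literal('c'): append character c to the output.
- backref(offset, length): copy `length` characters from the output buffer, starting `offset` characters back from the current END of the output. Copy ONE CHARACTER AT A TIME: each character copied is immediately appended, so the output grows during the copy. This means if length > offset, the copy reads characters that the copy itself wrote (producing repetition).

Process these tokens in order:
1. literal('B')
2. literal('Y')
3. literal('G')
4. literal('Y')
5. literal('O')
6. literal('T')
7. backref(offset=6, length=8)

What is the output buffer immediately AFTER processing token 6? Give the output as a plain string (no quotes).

Token 1: literal('B'). Output: "B"
Token 2: literal('Y'). Output: "BY"
Token 3: literal('G'). Output: "BYG"
Token 4: literal('Y'). Output: "BYGY"
Token 5: literal('O'). Output: "BYGYO"
Token 6: literal('T'). Output: "BYGYOT"

Answer: BYGYOT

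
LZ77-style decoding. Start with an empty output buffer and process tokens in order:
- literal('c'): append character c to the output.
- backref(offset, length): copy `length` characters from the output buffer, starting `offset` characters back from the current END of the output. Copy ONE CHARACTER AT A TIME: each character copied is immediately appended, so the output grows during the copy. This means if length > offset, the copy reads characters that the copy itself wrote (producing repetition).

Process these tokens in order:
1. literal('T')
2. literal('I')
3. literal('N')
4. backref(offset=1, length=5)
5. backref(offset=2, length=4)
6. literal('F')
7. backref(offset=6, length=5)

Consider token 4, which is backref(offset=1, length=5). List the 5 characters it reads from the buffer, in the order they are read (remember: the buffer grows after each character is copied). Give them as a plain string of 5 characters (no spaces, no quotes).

Answer: NNNNN

Derivation:
Token 1: literal('T'). Output: "T"
Token 2: literal('I'). Output: "TI"
Token 3: literal('N'). Output: "TIN"
Token 4: backref(off=1, len=5). Buffer before: "TIN" (len 3)
  byte 1: read out[2]='N', append. Buffer now: "TINN"
  byte 2: read out[3]='N', append. Buffer now: "TINNN"
  byte 3: read out[4]='N', append. Buffer now: "TINNNN"
  byte 4: read out[5]='N', append. Buffer now: "TINNNNN"
  byte 5: read out[6]='N', append. Buffer now: "TINNNNNN"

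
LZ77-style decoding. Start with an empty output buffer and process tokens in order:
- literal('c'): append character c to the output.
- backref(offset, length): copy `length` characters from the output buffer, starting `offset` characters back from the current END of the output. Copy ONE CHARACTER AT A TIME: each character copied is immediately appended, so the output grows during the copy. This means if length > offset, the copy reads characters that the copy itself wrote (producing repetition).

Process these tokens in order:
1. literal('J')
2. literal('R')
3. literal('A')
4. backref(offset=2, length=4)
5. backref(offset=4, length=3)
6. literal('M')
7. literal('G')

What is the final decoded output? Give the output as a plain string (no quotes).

Token 1: literal('J'). Output: "J"
Token 2: literal('R'). Output: "JR"
Token 3: literal('A'). Output: "JRA"
Token 4: backref(off=2, len=4) (overlapping!). Copied 'RARA' from pos 1. Output: "JRARARA"
Token 5: backref(off=4, len=3). Copied 'RAR' from pos 3. Output: "JRARARARAR"
Token 6: literal('M'). Output: "JRARARARARM"
Token 7: literal('G'). Output: "JRARARARARMG"

Answer: JRARARARARMG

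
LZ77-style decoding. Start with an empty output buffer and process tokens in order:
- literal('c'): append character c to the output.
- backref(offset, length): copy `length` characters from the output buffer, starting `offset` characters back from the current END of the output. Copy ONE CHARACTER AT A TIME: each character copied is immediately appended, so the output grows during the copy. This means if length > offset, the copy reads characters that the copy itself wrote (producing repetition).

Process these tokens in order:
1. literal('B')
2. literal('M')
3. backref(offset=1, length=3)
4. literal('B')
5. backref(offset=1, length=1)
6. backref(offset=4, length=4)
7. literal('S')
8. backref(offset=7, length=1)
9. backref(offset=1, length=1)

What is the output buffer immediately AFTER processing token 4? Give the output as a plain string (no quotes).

Token 1: literal('B'). Output: "B"
Token 2: literal('M'). Output: "BM"
Token 3: backref(off=1, len=3) (overlapping!). Copied 'MMM' from pos 1. Output: "BMMMM"
Token 4: literal('B'). Output: "BMMMMB"

Answer: BMMMMB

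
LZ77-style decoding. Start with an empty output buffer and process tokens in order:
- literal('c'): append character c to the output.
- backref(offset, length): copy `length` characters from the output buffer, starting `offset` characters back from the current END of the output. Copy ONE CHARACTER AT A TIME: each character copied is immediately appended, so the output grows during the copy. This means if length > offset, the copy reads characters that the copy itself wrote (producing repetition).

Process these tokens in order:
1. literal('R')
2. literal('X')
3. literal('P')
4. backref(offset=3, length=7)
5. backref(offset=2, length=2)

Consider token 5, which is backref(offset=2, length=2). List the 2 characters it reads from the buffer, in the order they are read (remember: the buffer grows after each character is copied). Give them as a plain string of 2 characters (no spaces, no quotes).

Token 1: literal('R'). Output: "R"
Token 2: literal('X'). Output: "RX"
Token 3: literal('P'). Output: "RXP"
Token 4: backref(off=3, len=7) (overlapping!). Copied 'RXPRXPR' from pos 0. Output: "RXPRXPRXPR"
Token 5: backref(off=2, len=2). Buffer before: "RXPRXPRXPR" (len 10)
  byte 1: read out[8]='P', append. Buffer now: "RXPRXPRXPRP"
  byte 2: read out[9]='R', append. Buffer now: "RXPRXPRXPRPR"

Answer: PR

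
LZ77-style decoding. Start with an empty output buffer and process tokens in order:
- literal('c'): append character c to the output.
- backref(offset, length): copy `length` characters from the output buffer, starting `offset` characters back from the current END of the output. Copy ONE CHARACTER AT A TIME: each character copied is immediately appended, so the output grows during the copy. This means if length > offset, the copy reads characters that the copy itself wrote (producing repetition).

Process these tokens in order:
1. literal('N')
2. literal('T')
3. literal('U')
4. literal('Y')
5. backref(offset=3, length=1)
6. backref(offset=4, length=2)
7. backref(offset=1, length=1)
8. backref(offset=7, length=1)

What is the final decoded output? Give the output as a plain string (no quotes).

Answer: NTUYTTUUT

Derivation:
Token 1: literal('N'). Output: "N"
Token 2: literal('T'). Output: "NT"
Token 3: literal('U'). Output: "NTU"
Token 4: literal('Y'). Output: "NTUY"
Token 5: backref(off=3, len=1). Copied 'T' from pos 1. Output: "NTUYT"
Token 6: backref(off=4, len=2). Copied 'TU' from pos 1. Output: "NTUYTTU"
Token 7: backref(off=1, len=1). Copied 'U' from pos 6. Output: "NTUYTTUU"
Token 8: backref(off=7, len=1). Copied 'T' from pos 1. Output: "NTUYTTUUT"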